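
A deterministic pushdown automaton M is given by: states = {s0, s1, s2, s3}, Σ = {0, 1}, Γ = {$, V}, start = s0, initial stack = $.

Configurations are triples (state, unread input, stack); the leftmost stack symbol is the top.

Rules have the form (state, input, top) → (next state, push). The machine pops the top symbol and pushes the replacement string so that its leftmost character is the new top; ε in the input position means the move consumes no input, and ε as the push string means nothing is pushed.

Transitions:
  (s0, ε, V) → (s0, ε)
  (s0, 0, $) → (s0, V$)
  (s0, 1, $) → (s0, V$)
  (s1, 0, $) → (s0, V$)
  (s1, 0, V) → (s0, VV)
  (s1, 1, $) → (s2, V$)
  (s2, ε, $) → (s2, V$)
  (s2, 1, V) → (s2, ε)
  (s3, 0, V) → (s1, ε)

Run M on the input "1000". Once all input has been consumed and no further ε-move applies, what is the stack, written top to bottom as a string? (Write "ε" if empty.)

$

(s0, 1000, $)
  read 1, top $: go to s0, push V$ → (s0, 000, V$)
  ε-move, top V: go to s0, push ε → (s0, 000, $)
  read 0, top $: go to s0, push V$ → (s0, 00, V$)
  ε-move, top V: go to s0, push ε → (s0, 00, $)
  read 0, top $: go to s0, push V$ → (s0, 0, V$)
  ε-move, top V: go to s0, push ε → (s0, 0, $)
  read 0, top $: go to s0, push V$ → (s0, ε, V$)
  ε-move, top V: go to s0, push ε → (s0, ε, $)
All input consumed in state s0 with stack $.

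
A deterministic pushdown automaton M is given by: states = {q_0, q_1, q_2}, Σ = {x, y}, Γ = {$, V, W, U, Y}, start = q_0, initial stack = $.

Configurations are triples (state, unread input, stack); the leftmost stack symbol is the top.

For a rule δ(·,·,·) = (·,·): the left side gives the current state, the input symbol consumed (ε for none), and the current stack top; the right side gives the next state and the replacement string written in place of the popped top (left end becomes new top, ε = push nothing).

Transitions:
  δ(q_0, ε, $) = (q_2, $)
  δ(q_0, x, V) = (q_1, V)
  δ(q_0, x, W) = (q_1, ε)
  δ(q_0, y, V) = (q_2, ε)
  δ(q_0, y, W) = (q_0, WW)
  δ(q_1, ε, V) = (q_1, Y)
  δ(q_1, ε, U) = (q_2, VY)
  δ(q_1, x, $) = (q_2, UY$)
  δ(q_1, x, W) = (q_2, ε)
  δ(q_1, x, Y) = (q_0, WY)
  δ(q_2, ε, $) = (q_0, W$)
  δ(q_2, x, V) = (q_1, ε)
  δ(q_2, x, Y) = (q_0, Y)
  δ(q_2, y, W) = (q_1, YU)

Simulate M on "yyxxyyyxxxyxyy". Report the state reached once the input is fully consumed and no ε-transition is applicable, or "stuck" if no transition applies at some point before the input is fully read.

(q_0, yyxxyyyxxxyxyy, $)
  ε-move, top $: go to q_2, push $ → (q_2, yyxxyyyxxxyxyy, $)
  ε-move, top $: go to q_0, push W$ → (q_0, yyxxyyyxxxyxyy, W$)
  read y, top W: go to q_0, push WW → (q_0, yxxyyyxxxyxyy, WW$)
  read y, top W: go to q_0, push WW → (q_0, xxyyyxxxyxyy, WWW$)
  read x, top W: go to q_1, push ε → (q_1, xyyyxxxyxyy, WW$)
  read x, top W: go to q_2, push ε → (q_2, yyyxxxyxyy, W$)
  read y, top W: go to q_1, push YU → (q_1, yyxxxyxyy, YU$)
No transition for (q_1, y, top Y); M blocks with input yyxxxyxyy remaining.

stuck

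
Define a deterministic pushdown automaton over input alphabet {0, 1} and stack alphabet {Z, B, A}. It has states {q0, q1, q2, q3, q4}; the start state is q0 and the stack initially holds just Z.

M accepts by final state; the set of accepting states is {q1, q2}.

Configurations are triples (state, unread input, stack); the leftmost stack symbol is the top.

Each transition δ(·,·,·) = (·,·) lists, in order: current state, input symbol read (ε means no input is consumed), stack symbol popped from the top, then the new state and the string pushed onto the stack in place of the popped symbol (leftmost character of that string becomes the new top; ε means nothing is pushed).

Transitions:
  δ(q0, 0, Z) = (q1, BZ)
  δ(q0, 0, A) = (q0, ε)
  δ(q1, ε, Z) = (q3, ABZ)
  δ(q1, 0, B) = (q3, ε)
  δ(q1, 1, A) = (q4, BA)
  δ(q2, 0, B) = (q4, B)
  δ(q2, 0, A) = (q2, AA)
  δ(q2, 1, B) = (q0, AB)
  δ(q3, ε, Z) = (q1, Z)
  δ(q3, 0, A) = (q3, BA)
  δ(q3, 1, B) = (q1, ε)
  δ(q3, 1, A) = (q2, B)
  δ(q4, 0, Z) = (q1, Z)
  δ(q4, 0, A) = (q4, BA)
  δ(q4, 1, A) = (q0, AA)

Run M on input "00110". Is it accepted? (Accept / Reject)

Reject

(q0, 00110, Z) ⊢ (q1, 0110, BZ) ⊢ (q3, 110, Z) ⊢ (q1, 110, Z) ⊢ (q3, 110, ABZ) ⊢ (q2, 10, BBZ) ⊢ (q0, 0, ABBZ) ⊢ (q0, ε, BBZ)
All input consumed; state q0 ∉ F and no further ε-move applies.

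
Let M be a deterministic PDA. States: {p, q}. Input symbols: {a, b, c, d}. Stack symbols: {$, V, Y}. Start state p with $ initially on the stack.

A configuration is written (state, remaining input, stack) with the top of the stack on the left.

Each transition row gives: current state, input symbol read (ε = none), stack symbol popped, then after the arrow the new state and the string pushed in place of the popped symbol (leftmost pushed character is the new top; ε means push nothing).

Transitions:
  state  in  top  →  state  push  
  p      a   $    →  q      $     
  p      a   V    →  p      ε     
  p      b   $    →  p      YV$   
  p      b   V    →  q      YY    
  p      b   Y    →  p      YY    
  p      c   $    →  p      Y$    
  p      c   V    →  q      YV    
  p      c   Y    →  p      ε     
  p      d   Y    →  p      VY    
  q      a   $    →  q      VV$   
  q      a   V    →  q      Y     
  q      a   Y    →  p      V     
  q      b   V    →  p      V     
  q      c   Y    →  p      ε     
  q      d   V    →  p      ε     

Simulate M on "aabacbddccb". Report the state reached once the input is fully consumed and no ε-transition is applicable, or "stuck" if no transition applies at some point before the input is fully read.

stuck

(p, aabacbddccb, $)
  read a, top $: go to q, push $ → (q, abacbddccb, $)
  read a, top $: go to q, push VV$ → (q, bacbddccb, VV$)
  read b, top V: go to p, push V → (p, acbddccb, VV$)
  read a, top V: go to p, push ε → (p, cbddccb, V$)
  read c, top V: go to q, push YV → (q, bddccb, YV$)
No transition for (q, b, top Y); M blocks with input bddccb remaining.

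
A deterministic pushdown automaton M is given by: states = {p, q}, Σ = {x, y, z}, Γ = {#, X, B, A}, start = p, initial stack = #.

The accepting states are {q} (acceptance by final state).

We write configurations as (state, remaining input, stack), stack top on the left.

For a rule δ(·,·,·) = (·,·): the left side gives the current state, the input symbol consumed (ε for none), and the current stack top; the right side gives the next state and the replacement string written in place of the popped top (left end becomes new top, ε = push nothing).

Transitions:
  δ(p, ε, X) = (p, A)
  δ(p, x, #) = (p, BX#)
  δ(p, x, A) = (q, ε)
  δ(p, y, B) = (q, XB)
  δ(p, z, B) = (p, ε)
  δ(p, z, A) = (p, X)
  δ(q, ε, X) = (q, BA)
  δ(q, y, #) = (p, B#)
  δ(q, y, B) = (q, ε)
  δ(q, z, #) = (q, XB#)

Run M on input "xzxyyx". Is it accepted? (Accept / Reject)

Reject

(p, xzxyyx, #) ⊢ (p, zxyyx, BX#) ⊢ (p, xyyx, X#) ⊢ (p, xyyx, A#) ⊢ (q, yyx, #) ⊢ (p, yx, B#) ⊢ (q, x, XB#) ⊢ (q, x, BAB#)
No transition applies at (q, x, BAB#); input not fully consumed.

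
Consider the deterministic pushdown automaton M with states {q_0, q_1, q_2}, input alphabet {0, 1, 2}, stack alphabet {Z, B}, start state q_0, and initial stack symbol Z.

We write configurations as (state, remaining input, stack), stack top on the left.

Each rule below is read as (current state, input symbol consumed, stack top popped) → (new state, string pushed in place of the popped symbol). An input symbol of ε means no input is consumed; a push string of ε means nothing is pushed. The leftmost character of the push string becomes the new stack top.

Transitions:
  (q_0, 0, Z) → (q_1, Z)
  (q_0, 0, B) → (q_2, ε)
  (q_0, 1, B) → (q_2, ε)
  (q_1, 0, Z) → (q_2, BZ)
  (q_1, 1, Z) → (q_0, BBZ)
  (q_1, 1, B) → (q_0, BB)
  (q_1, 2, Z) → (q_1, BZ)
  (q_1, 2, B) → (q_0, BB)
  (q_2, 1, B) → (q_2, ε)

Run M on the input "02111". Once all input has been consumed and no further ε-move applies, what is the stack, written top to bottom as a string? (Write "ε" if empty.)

Z

(q_0, 02111, Z) ⊢ (q_1, 2111, Z) ⊢ (q_1, 111, BZ) ⊢ (q_0, 11, BBZ) ⊢ (q_2, 1, BZ) ⊢ (q_2, ε, Z)
All input consumed in state q_2 with stack Z.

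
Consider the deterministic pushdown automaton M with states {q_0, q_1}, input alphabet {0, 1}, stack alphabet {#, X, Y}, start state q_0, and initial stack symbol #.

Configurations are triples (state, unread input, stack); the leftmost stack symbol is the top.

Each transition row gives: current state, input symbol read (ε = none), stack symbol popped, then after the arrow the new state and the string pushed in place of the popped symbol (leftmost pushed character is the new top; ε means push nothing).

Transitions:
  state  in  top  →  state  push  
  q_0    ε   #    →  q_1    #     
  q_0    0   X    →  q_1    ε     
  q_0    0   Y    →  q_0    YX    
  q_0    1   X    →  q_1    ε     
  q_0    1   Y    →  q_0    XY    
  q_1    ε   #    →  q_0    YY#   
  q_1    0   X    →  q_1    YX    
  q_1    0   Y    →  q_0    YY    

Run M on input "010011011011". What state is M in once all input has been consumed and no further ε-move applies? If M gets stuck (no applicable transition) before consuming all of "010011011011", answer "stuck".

q_1

(q_0, 010011011011, #)
  ε-move, top #: go to q_1, push # → (q_1, 010011011011, #)
  ε-move, top #: go to q_0, push YY# → (q_0, 010011011011, YY#)
  read 0, top Y: go to q_0, push YX → (q_0, 10011011011, YXY#)
  read 1, top Y: go to q_0, push XY → (q_0, 0011011011, XYXY#)
  read 0, top X: go to q_1, push ε → (q_1, 011011011, YXY#)
  read 0, top Y: go to q_0, push YY → (q_0, 11011011, YYXY#)
  read 1, top Y: go to q_0, push XY → (q_0, 1011011, XYYXY#)
  read 1, top X: go to q_1, push ε → (q_1, 011011, YYXY#)
  read 0, top Y: go to q_0, push YY → (q_0, 11011, YYYXY#)
  read 1, top Y: go to q_0, push XY → (q_0, 1011, XYYYXY#)
  read 1, top X: go to q_1, push ε → (q_1, 011, YYYXY#)
  read 0, top Y: go to q_0, push YY → (q_0, 11, YYYYXY#)
  read 1, top Y: go to q_0, push XY → (q_0, 1, XYYYYXY#)
  read 1, top X: go to q_1, push ε → (q_1, ε, YYYYXY#)
All input consumed; M is in state q_1.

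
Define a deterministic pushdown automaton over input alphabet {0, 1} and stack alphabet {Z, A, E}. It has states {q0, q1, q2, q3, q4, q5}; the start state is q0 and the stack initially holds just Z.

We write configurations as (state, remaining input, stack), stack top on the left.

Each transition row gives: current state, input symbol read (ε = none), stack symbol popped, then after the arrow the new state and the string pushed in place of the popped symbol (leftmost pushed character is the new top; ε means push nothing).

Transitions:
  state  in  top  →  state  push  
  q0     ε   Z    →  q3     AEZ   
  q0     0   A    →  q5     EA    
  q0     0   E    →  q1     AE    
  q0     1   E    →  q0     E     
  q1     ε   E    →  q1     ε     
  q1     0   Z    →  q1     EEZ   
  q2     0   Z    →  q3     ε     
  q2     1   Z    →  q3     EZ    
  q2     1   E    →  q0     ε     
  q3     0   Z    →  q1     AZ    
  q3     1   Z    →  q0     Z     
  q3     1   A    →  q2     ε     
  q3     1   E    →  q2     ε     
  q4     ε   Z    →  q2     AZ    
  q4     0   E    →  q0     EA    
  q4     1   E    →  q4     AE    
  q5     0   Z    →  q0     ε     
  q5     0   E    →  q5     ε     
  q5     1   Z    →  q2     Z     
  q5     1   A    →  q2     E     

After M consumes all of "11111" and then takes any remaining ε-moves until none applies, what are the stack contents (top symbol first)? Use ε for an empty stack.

EZ

(q0, 11111, Z)
  ε-move, top Z: go to q3, push AEZ → (q3, 11111, AEZ)
  read 1, top A: go to q2, push ε → (q2, 1111, EZ)
  read 1, top E: go to q0, push ε → (q0, 111, Z)
  ε-move, top Z: go to q3, push AEZ → (q3, 111, AEZ)
  read 1, top A: go to q2, push ε → (q2, 11, EZ)
  read 1, top E: go to q0, push ε → (q0, 1, Z)
  ε-move, top Z: go to q3, push AEZ → (q3, 1, AEZ)
  read 1, top A: go to q2, push ε → (q2, ε, EZ)
All input consumed in state q2 with stack EZ.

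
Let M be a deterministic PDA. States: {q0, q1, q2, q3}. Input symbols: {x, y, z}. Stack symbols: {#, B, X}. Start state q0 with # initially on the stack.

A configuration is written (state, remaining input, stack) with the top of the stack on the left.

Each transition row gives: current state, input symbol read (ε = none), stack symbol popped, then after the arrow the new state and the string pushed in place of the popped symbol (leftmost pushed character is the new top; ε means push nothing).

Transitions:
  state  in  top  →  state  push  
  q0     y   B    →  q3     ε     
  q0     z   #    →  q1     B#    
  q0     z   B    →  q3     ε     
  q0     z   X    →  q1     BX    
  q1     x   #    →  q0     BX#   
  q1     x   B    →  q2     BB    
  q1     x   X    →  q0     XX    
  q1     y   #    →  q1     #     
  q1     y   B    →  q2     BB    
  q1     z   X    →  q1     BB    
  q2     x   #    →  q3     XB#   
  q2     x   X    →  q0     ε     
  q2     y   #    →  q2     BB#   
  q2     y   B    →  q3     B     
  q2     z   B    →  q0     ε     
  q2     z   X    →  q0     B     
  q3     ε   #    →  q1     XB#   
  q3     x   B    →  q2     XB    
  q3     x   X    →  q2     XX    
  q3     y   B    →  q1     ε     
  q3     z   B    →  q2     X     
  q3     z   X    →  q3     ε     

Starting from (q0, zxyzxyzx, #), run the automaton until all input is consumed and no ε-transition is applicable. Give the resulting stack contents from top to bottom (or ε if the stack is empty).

(q0, zxyzxyzx, #) ⊢ (q1, xyzxyzx, B#) ⊢ (q2, yzxyzx, BB#) ⊢ (q3, zxyzx, BB#) ⊢ (q2, xyzx, XB#) ⊢ (q0, yzx, B#) ⊢ (q3, zx, #) ⊢ (q1, zx, XB#) ⊢ (q1, x, BBB#) ⊢ (q2, ε, BBBB#)
All input consumed in state q2 with stack BBBB#.

BBBB#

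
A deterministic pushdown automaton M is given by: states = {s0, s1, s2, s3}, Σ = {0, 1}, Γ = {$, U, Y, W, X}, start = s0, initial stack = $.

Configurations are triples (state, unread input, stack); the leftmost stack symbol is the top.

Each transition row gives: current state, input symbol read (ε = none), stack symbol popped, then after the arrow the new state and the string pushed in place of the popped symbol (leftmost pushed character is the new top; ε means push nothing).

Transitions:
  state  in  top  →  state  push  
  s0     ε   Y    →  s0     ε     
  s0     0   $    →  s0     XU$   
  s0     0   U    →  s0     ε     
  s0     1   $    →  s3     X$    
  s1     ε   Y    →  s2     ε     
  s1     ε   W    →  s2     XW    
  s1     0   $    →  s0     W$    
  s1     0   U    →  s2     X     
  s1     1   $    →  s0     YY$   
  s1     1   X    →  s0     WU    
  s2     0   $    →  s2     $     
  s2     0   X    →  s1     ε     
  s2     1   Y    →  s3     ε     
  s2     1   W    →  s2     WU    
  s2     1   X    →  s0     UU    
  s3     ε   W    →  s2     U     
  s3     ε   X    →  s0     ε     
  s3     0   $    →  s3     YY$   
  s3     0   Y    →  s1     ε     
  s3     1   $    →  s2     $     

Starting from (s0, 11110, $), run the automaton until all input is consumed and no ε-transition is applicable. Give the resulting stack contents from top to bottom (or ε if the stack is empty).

XU$

(s0, 11110, $)
  read 1, top $: go to s3, push X$ → (s3, 1110, X$)
  ε-move, top X: go to s0, push ε → (s0, 1110, $)
  read 1, top $: go to s3, push X$ → (s3, 110, X$)
  ε-move, top X: go to s0, push ε → (s0, 110, $)
  read 1, top $: go to s3, push X$ → (s3, 10, X$)
  ε-move, top X: go to s0, push ε → (s0, 10, $)
  read 1, top $: go to s3, push X$ → (s3, 0, X$)
  ε-move, top X: go to s0, push ε → (s0, 0, $)
  read 0, top $: go to s0, push XU$ → (s0, ε, XU$)
All input consumed in state s0 with stack XU$.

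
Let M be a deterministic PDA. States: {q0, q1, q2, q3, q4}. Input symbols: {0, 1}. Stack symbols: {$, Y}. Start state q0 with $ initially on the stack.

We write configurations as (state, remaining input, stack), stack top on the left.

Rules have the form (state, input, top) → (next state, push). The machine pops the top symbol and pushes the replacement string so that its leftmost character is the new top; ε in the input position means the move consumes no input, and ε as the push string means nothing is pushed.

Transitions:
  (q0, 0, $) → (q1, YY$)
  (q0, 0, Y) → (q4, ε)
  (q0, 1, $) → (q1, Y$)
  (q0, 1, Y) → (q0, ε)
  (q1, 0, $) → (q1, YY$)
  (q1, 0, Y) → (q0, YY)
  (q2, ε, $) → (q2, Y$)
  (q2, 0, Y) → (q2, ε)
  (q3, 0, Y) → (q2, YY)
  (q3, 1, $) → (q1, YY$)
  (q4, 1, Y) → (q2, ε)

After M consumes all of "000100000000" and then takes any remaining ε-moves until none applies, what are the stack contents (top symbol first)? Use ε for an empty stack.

(q0, 000100000000, $)
  read 0, top $: go to q1, push YY$ → (q1, 00100000000, YY$)
  read 0, top Y: go to q0, push YY → (q0, 0100000000, YYY$)
  read 0, top Y: go to q4, push ε → (q4, 100000000, YY$)
  read 1, top Y: go to q2, push ε → (q2, 00000000, Y$)
  read 0, top Y: go to q2, push ε → (q2, 0000000, $)
  ε-move, top $: go to q2, push Y$ → (q2, 0000000, Y$)
  read 0, top Y: go to q2, push ε → (q2, 000000, $)
  ε-move, top $: go to q2, push Y$ → (q2, 000000, Y$)
  read 0, top Y: go to q2, push ε → (q2, 00000, $)
  ε-move, top $: go to q2, push Y$ → (q2, 00000, Y$)
  read 0, top Y: go to q2, push ε → (q2, 0000, $)
  ε-move, top $: go to q2, push Y$ → (q2, 0000, Y$)
  read 0, top Y: go to q2, push ε → (q2, 000, $)
  ε-move, top $: go to q2, push Y$ → (q2, 000, Y$)
  read 0, top Y: go to q2, push ε → (q2, 00, $)
  ε-move, top $: go to q2, push Y$ → (q2, 00, Y$)
  read 0, top Y: go to q2, push ε → (q2, 0, $)
  ε-move, top $: go to q2, push Y$ → (q2, 0, Y$)
  read 0, top Y: go to q2, push ε → (q2, ε, $)
  ε-move, top $: go to q2, push Y$ → (q2, ε, Y$)
All input consumed in state q2 with stack Y$.

Y$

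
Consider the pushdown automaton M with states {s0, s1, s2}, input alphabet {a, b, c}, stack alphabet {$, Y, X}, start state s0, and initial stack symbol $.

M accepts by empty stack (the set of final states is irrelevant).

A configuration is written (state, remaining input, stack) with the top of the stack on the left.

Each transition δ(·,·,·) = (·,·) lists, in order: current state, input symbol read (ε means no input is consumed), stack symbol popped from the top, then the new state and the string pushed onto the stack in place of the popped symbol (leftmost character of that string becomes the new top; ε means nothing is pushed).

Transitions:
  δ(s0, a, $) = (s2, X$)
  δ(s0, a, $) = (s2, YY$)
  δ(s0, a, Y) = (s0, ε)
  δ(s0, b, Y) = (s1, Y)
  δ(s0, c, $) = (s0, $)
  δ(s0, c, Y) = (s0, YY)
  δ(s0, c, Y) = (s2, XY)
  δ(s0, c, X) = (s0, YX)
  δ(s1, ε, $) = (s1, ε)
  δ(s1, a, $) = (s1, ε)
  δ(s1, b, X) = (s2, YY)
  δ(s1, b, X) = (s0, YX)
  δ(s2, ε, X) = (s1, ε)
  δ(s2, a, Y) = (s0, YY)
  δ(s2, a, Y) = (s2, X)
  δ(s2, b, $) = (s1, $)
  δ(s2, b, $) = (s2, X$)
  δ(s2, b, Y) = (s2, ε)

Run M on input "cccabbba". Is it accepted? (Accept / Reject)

One accepting computation: (s0, cccabbba, $) ⊢ (s0, ccabbba, $) ⊢ (s0, cabbba, $) ⊢ (s0, abbba, $) ⊢ (s2, bbba, YY$) ⊢ (s2, bba, Y$) ⊢ (s2, ba, $) ⊢ (s1, a, $) ⊢ (s1, ε, ε)
All input consumed and the stack is empty.

Accept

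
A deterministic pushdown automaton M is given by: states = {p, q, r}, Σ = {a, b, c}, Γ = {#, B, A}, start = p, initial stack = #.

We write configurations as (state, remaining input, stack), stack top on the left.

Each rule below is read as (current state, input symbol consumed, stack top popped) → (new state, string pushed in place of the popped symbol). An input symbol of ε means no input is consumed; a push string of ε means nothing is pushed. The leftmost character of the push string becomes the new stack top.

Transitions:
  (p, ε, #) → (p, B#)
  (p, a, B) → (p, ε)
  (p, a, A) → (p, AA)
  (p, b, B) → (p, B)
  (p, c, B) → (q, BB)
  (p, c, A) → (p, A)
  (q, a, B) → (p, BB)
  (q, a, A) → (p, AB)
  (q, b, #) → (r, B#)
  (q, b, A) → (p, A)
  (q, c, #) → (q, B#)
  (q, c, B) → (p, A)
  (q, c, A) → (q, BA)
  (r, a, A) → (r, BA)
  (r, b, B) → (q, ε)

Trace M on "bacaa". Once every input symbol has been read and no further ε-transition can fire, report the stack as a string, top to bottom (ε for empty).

BB#

(p, bacaa, #)
  ε-move, top #: go to p, push B# → (p, bacaa, B#)
  read b, top B: go to p, push B → (p, acaa, B#)
  read a, top B: go to p, push ε → (p, caa, #)
  ε-move, top #: go to p, push B# → (p, caa, B#)
  read c, top B: go to q, push BB → (q, aa, BB#)
  read a, top B: go to p, push BB → (p, a, BBB#)
  read a, top B: go to p, push ε → (p, ε, BB#)
All input consumed in state p with stack BB#.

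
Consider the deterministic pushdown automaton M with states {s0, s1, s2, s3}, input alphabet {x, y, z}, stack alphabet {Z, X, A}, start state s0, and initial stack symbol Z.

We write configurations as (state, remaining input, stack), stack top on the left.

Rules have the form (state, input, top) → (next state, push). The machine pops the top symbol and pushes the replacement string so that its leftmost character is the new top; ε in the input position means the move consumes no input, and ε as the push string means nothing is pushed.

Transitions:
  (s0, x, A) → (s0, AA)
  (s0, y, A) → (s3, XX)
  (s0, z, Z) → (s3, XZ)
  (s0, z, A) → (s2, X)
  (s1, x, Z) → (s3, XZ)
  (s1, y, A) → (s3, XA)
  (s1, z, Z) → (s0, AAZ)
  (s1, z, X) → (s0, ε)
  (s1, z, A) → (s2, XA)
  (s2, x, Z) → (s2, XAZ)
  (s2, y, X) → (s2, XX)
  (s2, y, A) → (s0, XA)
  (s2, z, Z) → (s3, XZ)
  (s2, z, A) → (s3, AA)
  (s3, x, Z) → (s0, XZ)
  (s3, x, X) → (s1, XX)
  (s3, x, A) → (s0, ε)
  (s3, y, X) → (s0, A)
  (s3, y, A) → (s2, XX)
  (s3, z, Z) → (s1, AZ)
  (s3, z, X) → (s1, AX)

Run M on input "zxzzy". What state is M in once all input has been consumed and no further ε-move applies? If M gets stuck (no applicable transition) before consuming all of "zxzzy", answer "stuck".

(s0, zxzzy, Z) ⊢ (s3, xzzy, XZ) ⊢ (s1, zzy, XXZ) ⊢ (s0, zy, XZ)
No transition for (s0, z, top X); M blocks with input zy remaining.

stuck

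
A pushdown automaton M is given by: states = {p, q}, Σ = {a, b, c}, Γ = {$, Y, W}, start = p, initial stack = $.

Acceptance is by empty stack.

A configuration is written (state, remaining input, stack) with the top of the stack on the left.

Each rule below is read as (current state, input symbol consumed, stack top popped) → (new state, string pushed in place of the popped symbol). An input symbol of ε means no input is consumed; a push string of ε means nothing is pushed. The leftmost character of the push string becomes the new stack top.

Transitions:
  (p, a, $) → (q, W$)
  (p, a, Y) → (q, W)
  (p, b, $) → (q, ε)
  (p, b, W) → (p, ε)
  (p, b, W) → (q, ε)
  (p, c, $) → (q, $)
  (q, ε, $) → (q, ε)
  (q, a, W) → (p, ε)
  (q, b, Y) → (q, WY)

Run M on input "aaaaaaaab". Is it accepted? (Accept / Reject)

Accept

One accepting computation: (p, aaaaaaaab, $) ⊢ (q, aaaaaaab, W$) ⊢ (p, aaaaaab, $) ⊢ (q, aaaaab, W$) ⊢ (p, aaaab, $) ⊢ (q, aaab, W$) ⊢ (p, aab, $) ⊢ (q, ab, W$) ⊢ (p, b, $) ⊢ (q, ε, ε)
All input consumed and the stack is empty.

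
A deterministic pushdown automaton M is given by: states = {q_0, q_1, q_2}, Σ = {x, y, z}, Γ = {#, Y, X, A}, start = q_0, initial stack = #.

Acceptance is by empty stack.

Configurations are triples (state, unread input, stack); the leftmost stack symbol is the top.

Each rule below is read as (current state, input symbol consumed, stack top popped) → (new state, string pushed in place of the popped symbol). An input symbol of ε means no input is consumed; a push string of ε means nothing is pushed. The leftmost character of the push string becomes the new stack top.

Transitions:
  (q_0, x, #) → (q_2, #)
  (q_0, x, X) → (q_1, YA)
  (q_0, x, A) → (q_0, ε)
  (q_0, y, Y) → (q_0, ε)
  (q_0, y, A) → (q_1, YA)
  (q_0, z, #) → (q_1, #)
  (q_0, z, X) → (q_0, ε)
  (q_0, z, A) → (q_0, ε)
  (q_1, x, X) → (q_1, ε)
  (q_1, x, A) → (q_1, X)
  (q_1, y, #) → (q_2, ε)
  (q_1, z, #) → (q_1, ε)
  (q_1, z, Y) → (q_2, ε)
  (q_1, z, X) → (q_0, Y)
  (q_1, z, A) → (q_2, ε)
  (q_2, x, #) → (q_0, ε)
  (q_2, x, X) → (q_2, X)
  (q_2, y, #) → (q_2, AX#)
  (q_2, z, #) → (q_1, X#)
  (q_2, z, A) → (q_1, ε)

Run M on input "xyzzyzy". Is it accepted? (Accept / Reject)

(q_0, xyzzyzy, #)
  read x, top #: go to q_2, push # → (q_2, yzzyzy, #)
  read y, top #: go to q_2, push AX# → (q_2, zzyzy, AX#)
  read z, top A: go to q_1, push ε → (q_1, zyzy, X#)
  read z, top X: go to q_0, push Y → (q_0, yzy, Y#)
  read y, top Y: go to q_0, push ε → (q_0, zy, #)
  read z, top #: go to q_1, push # → (q_1, y, #)
  read y, top #: go to q_2, push ε → (q_2, ε, ε)
All input consumed and the stack is empty.

Accept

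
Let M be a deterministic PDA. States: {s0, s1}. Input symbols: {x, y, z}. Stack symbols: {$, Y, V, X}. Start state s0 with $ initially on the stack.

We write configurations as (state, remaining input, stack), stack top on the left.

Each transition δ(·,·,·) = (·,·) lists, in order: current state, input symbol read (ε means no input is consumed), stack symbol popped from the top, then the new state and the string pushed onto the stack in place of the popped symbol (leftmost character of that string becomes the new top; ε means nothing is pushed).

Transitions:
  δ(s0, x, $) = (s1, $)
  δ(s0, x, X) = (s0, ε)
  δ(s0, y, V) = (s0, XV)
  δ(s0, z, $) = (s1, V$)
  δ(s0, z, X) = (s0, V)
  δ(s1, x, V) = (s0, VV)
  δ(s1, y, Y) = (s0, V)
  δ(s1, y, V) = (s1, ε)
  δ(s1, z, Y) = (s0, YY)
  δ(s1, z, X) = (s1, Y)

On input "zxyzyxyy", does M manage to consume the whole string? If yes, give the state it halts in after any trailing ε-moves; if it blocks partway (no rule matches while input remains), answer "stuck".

(s0, zxyzyxyy, $) ⊢ (s1, xyzyxyy, V$) ⊢ (s0, yzyxyy, VV$) ⊢ (s0, zyxyy, XVV$) ⊢ (s0, yxyy, VVV$) ⊢ (s0, xyy, XVVV$) ⊢ (s0, yy, VVV$) ⊢ (s0, y, XVVV$)
No transition for (s0, y, top X); M blocks with input y remaining.

stuck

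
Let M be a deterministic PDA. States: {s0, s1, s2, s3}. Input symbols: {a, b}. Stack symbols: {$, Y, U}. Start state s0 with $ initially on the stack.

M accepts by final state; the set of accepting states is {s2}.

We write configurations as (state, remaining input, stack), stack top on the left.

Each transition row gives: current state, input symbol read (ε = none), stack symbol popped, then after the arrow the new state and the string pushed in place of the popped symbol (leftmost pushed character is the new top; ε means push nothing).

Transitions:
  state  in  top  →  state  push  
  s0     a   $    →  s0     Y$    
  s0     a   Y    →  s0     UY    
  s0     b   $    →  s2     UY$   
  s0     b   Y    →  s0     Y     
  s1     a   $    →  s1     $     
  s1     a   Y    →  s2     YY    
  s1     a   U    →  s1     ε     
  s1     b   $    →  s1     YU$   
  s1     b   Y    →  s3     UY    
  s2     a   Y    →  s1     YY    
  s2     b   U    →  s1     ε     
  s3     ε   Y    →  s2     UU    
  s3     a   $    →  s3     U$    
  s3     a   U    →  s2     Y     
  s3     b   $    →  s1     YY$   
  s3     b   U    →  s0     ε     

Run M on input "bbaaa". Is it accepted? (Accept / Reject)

(s0, bbaaa, $)
  read b, top $: go to s2, push UY$ → (s2, baaa, UY$)
  read b, top U: go to s1, push ε → (s1, aaa, Y$)
  read a, top Y: go to s2, push YY → (s2, aa, YY$)
  read a, top Y: go to s1, push YY → (s1, a, YYY$)
  read a, top Y: go to s2, push YY → (s2, ε, YYYY$)
All input consumed; state s2 ∈ F.

Accept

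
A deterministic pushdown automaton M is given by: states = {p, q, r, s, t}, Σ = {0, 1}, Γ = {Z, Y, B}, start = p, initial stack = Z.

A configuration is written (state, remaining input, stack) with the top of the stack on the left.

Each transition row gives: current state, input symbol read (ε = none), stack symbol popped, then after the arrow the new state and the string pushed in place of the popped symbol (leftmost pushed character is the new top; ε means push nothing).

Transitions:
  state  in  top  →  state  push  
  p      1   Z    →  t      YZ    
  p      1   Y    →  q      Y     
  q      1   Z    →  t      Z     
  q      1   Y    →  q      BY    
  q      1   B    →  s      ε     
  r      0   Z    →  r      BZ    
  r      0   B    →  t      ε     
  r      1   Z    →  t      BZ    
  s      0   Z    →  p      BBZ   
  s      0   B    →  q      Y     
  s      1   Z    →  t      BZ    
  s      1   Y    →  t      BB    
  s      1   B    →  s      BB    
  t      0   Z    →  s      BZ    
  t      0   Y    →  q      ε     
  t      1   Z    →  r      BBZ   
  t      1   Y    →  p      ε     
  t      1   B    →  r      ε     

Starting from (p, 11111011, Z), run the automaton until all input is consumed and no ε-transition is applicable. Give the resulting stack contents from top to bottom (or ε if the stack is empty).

(p, 11111011, Z)
  read 1, top Z: go to t, push YZ → (t, 1111011, YZ)
  read 1, top Y: go to p, push ε → (p, 111011, Z)
  read 1, top Z: go to t, push YZ → (t, 11011, YZ)
  read 1, top Y: go to p, push ε → (p, 1011, Z)
  read 1, top Z: go to t, push YZ → (t, 011, YZ)
  read 0, top Y: go to q, push ε → (q, 11, Z)
  read 1, top Z: go to t, push Z → (t, 1, Z)
  read 1, top Z: go to r, push BBZ → (r, ε, BBZ)
All input consumed in state r with stack BBZ.

BBZ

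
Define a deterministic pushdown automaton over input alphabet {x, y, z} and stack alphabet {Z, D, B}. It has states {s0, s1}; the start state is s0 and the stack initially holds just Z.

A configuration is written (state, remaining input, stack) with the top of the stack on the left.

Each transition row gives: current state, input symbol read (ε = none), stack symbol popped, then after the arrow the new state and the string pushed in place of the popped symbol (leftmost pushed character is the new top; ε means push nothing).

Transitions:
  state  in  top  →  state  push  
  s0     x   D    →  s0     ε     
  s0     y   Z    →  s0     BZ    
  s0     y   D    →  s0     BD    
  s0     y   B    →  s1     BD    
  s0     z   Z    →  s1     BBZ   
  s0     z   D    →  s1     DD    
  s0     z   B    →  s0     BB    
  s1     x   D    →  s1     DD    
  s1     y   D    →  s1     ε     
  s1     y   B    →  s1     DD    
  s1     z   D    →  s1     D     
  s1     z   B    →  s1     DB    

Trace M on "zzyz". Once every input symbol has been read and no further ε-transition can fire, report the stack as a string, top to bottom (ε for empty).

DBBZ

(s0, zzyz, Z)
  read z, top Z: go to s1, push BBZ → (s1, zyz, BBZ)
  read z, top B: go to s1, push DB → (s1, yz, DBBZ)
  read y, top D: go to s1, push ε → (s1, z, BBZ)
  read z, top B: go to s1, push DB → (s1, ε, DBBZ)
All input consumed in state s1 with stack DBBZ.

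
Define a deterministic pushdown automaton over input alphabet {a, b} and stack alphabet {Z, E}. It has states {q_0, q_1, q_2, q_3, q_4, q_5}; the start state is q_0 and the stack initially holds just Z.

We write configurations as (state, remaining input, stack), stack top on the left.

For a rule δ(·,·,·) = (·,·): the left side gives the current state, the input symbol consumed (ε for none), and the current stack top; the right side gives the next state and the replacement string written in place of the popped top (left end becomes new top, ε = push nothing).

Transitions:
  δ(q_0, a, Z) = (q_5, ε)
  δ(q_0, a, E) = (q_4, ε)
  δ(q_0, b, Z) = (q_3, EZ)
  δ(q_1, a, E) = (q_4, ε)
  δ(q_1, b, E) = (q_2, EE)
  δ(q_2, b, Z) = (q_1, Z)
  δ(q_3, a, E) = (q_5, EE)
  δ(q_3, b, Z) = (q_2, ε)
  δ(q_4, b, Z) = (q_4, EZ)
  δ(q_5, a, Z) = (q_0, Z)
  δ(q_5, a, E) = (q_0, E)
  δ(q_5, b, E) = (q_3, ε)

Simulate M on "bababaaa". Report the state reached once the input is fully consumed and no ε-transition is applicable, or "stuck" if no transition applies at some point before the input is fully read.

(q_0, bababaaa, Z) ⊢ (q_3, ababaaa, EZ) ⊢ (q_5, babaaa, EEZ) ⊢ (q_3, abaaa, EZ) ⊢ (q_5, baaa, EEZ) ⊢ (q_3, aaa, EZ) ⊢ (q_5, aa, EEZ) ⊢ (q_0, a, EEZ) ⊢ (q_4, ε, EZ)
All input consumed; M is in state q_4.

q_4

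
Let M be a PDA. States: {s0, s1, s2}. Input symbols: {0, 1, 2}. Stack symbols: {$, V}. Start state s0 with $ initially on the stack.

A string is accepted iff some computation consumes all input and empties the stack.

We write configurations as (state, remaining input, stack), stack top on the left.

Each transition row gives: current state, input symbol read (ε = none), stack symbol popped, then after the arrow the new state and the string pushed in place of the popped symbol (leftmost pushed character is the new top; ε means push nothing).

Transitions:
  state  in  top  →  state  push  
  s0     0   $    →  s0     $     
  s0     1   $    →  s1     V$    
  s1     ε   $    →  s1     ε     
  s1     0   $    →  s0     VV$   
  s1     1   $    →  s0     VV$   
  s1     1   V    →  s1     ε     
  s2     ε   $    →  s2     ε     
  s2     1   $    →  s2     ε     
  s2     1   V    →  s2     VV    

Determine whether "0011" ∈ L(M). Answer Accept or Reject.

One accepting computation: (s0, 0011, $) ⊢ (s0, 011, $) ⊢ (s0, 11, $) ⊢ (s1, 1, V$) ⊢ (s1, ε, $) ⊢ (s1, ε, ε)
All input consumed and the stack is empty.

Accept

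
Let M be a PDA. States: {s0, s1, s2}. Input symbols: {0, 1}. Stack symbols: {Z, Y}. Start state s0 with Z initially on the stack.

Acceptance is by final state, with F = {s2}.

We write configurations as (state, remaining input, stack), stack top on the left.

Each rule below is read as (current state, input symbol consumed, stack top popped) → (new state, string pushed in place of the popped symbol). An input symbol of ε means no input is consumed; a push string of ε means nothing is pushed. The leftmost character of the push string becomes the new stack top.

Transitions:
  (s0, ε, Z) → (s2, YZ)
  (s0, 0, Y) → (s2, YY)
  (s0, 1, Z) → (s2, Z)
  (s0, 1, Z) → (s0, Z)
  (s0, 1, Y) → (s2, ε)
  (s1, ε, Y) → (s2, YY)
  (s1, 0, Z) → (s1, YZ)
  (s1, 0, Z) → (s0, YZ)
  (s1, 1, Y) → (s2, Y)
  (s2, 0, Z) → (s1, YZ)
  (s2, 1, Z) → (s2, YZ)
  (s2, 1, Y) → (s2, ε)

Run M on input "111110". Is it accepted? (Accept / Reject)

Accept

One accepting computation: (s0, 111110, Z) ⊢ (s2, 11110, Z) ⊢ (s2, 1110, YZ) ⊢ (s2, 110, Z) ⊢ (s2, 10, YZ) ⊢ (s2, 0, Z) ⊢ (s1, ε, YZ) ⊢ (s2, ε, YYZ)
All input consumed and state s2 ∈ F.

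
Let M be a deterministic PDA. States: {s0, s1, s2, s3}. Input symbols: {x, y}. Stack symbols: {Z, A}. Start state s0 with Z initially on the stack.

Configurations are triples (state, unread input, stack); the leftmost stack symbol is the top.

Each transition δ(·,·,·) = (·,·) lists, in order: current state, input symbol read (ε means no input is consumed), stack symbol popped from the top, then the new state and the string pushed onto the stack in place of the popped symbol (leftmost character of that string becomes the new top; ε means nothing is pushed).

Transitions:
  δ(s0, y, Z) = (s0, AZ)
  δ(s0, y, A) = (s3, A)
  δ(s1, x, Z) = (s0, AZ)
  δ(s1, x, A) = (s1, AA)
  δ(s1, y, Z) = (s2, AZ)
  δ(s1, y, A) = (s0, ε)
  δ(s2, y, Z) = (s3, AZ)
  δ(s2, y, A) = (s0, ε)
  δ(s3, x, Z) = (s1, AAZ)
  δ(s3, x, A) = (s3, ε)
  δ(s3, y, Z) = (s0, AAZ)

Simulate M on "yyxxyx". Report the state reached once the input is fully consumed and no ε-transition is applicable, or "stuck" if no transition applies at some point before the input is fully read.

stuck

(s0, yyxxyx, Z) ⊢ (s0, yxxyx, AZ) ⊢ (s3, xxyx, AZ) ⊢ (s3, xyx, Z) ⊢ (s1, yx, AAZ) ⊢ (s0, x, AZ)
No transition for (s0, x, top A); M blocks with input x remaining.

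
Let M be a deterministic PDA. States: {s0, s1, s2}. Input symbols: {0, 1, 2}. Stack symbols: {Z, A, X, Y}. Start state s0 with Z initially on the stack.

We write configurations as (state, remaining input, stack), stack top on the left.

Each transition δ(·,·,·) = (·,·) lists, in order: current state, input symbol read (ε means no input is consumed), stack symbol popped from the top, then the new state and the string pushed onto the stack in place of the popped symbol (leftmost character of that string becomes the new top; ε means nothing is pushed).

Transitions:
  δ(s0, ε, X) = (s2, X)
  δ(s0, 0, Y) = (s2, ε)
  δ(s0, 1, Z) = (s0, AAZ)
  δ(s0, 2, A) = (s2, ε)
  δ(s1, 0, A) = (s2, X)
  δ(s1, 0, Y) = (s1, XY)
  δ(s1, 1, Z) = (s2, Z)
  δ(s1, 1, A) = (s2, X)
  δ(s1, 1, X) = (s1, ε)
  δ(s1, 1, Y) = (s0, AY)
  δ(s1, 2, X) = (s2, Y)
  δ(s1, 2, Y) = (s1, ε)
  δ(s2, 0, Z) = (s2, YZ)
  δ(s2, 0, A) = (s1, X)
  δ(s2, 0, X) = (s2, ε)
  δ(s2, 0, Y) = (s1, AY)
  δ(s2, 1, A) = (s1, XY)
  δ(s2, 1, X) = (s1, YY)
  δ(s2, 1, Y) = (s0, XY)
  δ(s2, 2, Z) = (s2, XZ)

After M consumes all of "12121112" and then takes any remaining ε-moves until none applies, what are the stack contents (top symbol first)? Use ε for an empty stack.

(s0, 12121112, Z) ⊢ (s0, 2121112, AAZ) ⊢ (s2, 121112, AZ) ⊢ (s1, 21112, XYZ) ⊢ (s2, 1112, YYZ) ⊢ (s0, 112, XYYZ) ⊢ (s2, 112, XYYZ) ⊢ (s1, 12, YYYYZ) ⊢ (s0, 2, AYYYYZ) ⊢ (s2, ε, YYYYZ)
All input consumed in state s2 with stack YYYYZ.

YYYYZ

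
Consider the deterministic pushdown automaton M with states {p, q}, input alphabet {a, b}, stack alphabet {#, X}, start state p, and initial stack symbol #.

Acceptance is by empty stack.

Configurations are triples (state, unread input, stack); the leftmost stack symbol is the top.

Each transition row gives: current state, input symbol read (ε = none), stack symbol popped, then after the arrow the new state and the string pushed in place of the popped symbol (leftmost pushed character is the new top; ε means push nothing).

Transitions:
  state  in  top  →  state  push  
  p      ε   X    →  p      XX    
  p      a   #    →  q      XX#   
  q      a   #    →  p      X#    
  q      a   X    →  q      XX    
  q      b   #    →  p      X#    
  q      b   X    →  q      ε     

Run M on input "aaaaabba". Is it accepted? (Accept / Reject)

(p, aaaaabba, #) ⊢ (q, aaaabba, XX#) ⊢ (q, aaabba, XXX#) ⊢ (q, aabba, XXXX#) ⊢ (q, abba, XXXXX#) ⊢ (q, bba, XXXXXX#) ⊢ (q, ba, XXXXX#) ⊢ (q, a, XXXX#) ⊢ (q, ε, XXXXX#)
All input consumed; stack is XXXXX#, not empty, and no further ε-move applies.

Reject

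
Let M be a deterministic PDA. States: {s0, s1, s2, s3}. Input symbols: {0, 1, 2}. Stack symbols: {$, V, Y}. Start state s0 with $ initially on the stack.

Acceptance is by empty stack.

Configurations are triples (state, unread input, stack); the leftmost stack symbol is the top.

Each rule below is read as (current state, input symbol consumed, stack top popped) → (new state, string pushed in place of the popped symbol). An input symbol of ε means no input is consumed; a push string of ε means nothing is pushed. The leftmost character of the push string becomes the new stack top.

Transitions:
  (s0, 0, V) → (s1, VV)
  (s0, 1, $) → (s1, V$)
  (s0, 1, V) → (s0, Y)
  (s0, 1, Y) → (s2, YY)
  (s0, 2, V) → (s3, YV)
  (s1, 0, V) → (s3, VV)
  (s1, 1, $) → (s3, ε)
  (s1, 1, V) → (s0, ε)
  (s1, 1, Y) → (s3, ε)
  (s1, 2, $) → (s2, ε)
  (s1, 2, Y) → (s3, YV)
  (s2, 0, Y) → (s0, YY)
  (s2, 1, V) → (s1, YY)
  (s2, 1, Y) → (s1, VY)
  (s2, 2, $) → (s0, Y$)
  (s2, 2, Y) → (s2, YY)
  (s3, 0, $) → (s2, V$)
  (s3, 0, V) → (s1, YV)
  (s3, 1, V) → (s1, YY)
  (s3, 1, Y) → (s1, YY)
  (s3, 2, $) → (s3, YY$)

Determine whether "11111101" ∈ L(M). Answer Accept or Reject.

Reject

(s0, 11111101, $)
  read 1, top $: go to s1, push V$ → (s1, 1111101, V$)
  read 1, top V: go to s0, push ε → (s0, 111101, $)
  read 1, top $: go to s1, push V$ → (s1, 11101, V$)
  read 1, top V: go to s0, push ε → (s0, 1101, $)
  read 1, top $: go to s1, push V$ → (s1, 101, V$)
  read 1, top V: go to s0, push ε → (s0, 01, $)
No transition applies at (s0, 01, $); input not fully consumed.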